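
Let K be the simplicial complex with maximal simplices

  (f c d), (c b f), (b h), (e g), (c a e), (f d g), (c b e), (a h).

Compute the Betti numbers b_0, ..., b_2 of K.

b_0 = 1, b_1 = 2, b_2 = 0.

Take the total order a < b < c < d < e < f < g < h on the vertex set. Then K (dimension 2) consists of the simplices:

  0-simplices (8): a, b, c, d, e, f, g, h
  1-simplices (14): ac, ae, ah, bc, be, bf, bh, cd, ce, cf, df, dg, eg, fg
  2-simplices (5): ace, bce, bcf, cdf, dfg

Hence C_0 ≅ Z^8, C_1 ≅ Z^14, C_2 ≅ Z^5.

The boundary map ∂_1: C_1 → C_0 is given by ∂[p,q] = [q] − [p].
As a 8×14 matrix over Z this has rank 7, with invariant factors (1,1,1,1,1,1,1).

The boundary map ∂_2: C_2 → C_1 maps a triangle to the signed sum of its edges. For instance
  ∂ace = ce − ae + ac,
  ∂dfg = fg − dg + df.
The resulting 14×5 matrix has rank 5, and its Smith normal form has invariant factors (1,1,1,1,1).

Now H_k = ker ∂_k / im ∂_{k+1}, so:

  H_0: rank C_0 − rank ∂_1 = 8 − 7 = 1, and the invariant factors of ∂_1 are all 1, so H_0 ≅ Z.
  H_1: rank ker ∂_1 − rank ∂_2 = (14 − 7) − 5 = 2, and the invariant factors of ∂_2 are all 1, so H_1 ≅ Z^2.
  H_2: rank ker ∂_2 − rank ∂_3 = (5 − 5) − 0 = 0, and there is no ∂_3, so H_2 ≅ 0.

Hence the Betti numbers are b_0 = 1, b_1 = 2, b_2 = 0.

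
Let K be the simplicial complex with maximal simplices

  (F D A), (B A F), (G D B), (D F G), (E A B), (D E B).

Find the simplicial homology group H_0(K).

We work with the vertex ordering A < B < D < E < F < G. The simplices of K, each written with vertices in increasing order, are:

  0-simplices (6): A, B, D, E, F, G
  1-simplices (12): AB, AD, AE, AF, BD, BE, BF, BG, DE, DF, DG, FG
  2-simplices (6): ABE, ABF, ADF, BDE, BDG, DFG

so the chain groups are C_0 ≅ Z^6, C_1 ≅ Z^12, C_2 ≅ Z^6.

Boundary ∂_1: C_1 → C_0 maps an edge to its endpoints' difference, ∂[p,q] = q − p. For instance
  ∂DG = G − D.
This gives a 6×12 integer matrix of rank 5; reducing to Smith normal form yields diagonal entries (1,1,1,1,1).

The boundary map ∂_2: C_2 → C_1 sends each 2-simplex [p,q,r] to [q,r] − [p,r] + [p,q]. For instance
  ∂BDE = DE − BE + BD,
  ∂ABF = BF − AF + AB.
This gives a 12×6 integer matrix of rank 6; reducing to Smith normal form yields diagonal entries (1,1,1,1,1,1).

Computing H_k = (kernel of ∂_k) / (image of ∂_{k+1}):

  H_0: rank C_0 − rank ∂_1 = 6 − 5 = 1, and the invariant factors of ∂_1 are all 1, so H_0 ≅ Z.

H_0 = Z.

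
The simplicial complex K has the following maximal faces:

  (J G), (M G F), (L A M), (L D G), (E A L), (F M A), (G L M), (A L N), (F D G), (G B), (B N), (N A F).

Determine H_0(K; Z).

Take the total order A < B < D < E < F < G < J < L < M < N on the vertex set. Then K (dimension 2) consists of the simplices:

  0-simplices (10): A, B, D, E, F, G, J, L, M, N
  1-simplices (19): AE, AF, AL, AM, AN, BG, BN, DF, DG, DL, EL, FG, FM, FN, GJ, GL, GM, LM, LN
  2-simplices (9): AEL, AFM, AFN, ALM, ALN, DFG, DGL, FGM, GLM

so the chain groups are C_0 ≅ Z^10, C_1 ≅ Z^19, C_2 ≅ Z^9.

∂_1: C_1 → C_0 maps an edge to its endpoints' difference, ∂[p,q] = q − p. For instance
  ∂GL = L − G.
The resulting 10×19 matrix has rank 9, and its Smith normal form has invariant factors (1,1,1,1,1,1,1,1,1).

∂_2: C_2 → C_1 sends each 2-simplex [p,q,r] to [q,r] − [p,r] + [p,q]. For instance
  ∂GLM = LM − GM + GL,
  ∂ALN = LN − AN + AL.
The resulting 19×9 matrix has rank 9, and its Smith normal form has invariant factors (1,1,1,1,1,1,1,1,1).

Now H_k = ker ∂_k / im ∂_{k+1}, so:

  H_0: rank C_0 − rank ∂_1 = 10 − 9 = 1, and the invariant factors of ∂_1 are all 1, so H_0 ≅ Z.

H_0 ≅ Z.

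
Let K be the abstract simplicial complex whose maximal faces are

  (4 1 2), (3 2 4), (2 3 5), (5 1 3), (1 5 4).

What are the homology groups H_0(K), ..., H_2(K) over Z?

H_0 = Z,  H_1 = Z,  H_2 = 0.

We work with the vertex ordering 1 < 2 < 3 < 4 < 5. The simplices of K, each written with vertices in increasing order, are:

  0-simplices (5): [1], [2], [3], [4], [5]
  1-simplices (10): [1,2], [1,3], [1,4], [1,5], [2,3], [2,4], [2,5], [3,4], [3,5], [4,5]
  2-simplices (5): [1,2,4], [1,3,5], [1,4,5], [2,3,4], [2,3,5]

so the chain groups are C_0 ≅ Z^5, C_1 ≅ Z^10, C_2 ≅ Z^5.

The boundary map ∂_1: C_1 → C_0 sends each edge [p,q] (with p < q) to q − p.
This gives a 5×10 integer matrix of rank 4; reducing to Smith normal form yields diagonal entries (1,1,1,1).

Boundary ∂_2: C_2 → C_1 acts by ∂[p,q,r] = [q,r] − [p,r] + [p,q]. For instance
  ∂[1,4,5] = [4,5] − [1,5] + [1,4],
  ∂[1,3,5] = [3,5] − [1,5] + [1,3].
This gives a 10×5 integer matrix of rank 5; reducing to Smith normal form yields diagonal entries (1,1,1,1,1).

From H_k ≅ ker(∂_k) / im(∂_{k+1}) we obtain:

  H_0: rank C_0 − rank ∂_1 = 5 − 4 = 1, and the invariant factors of ∂_1 are all 1, so H_0 = Z.
  H_1: rank ker ∂_1 − rank ∂_2 = (10 − 4) − 5 = 1, and the invariant factors of ∂_2 are all 1, so H_1 = Z.
  H_2: rank ker ∂_2 − rank ∂_3 = (5 − 5) − 0 = 0, and there is no ∂_3, so H_2 = 0.

(K is a triangulation of the Möbius band.)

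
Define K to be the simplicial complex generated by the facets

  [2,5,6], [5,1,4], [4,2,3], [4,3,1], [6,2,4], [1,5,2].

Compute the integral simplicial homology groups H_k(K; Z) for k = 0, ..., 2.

H_0 ≅ Z,  H_1 ≅ Z,  H_2 = 0.

K has 6 vertices, 12 edges, 6 triangles.
rank ∂_0 = 0, rank ∂_1 = 5 ⇒ b_0 = 6 − 0 − 5 = 1; all invariant factors of ∂_1 are 1 so no torsion. So H_0 ≅ Z.
rank ∂_1 = 5, rank ∂_2 = 6 ⇒ b_1 = 12 − 5 − 6 = 1; all invariant factors of ∂_2 are 1 so no torsion. So H_1 ≅ Z.
rank ∂_2 = 6, rank ∂_3 = 0 ⇒ b_2 = 6 − 6 − 0 = 0. So H_2 ≅ 0.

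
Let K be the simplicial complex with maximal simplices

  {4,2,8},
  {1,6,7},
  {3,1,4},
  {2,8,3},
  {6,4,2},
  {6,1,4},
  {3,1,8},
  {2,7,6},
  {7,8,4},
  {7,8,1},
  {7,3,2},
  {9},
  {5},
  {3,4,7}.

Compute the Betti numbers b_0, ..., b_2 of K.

Take the total order 1 < 2 < 3 < 4 < 5 < 6 < 7 < 8 < 9 on the vertex set. Then K (dimension 2) consists of the simplices:

  0-simplices (9): [1], [2], [3], [4], [5], [6], [7], [8], [9]
  1-simplices (18): [1,3], [1,4], [1,6], [1,7], [1,8], [2,3], [2,4], [2,6], [2,7], [2,8], [3,4], [3,7], [3,8], [4,6], [4,7], [4,8], [6,7], [7,8]
  2-simplices (12): [1,3,4], [1,3,8], [1,4,6], [1,6,7], [1,7,8], [2,3,7], [2,3,8], [2,4,6], [2,4,8], [2,6,7], [3,4,7], [4,7,8]

Hence C_0 ≅ Z^9, C_1 ≅ Z^18, C_2 ≅ Z^12.

The boundary map ∂_1: C_1 → C_0 maps an edge to its endpoints' difference, ∂[p,q] = q − p. For instance
  ∂[1,7] = [7] − [1].
The 9×18 boundary matrix has rank 6 and Smith normal form diag(1,1,1,1,1,1).

The boundary map ∂_2: C_2 → C_1 maps a triangle to the signed sum of its edges. For instance
  ∂[2,3,7] = [3,7] − [2,7] + [2,3],
  ∂[1,3,8] = [3,8] − [1,8] + [1,3].
This gives a 18×12 integer matrix of rank 12; reducing to Smith normal form yields diagonal entries (1,1,1,1,1,1,1,1,1,1,1,2).

From H_k ≅ ker(∂_k) / im(∂_{k+1}) we obtain:

  H_0: rank C_0 − rank ∂_1 = 9 − 6 = 3, and the invariant factors of ∂_1 are all 1, so H_0 ≅ Z^3.
  H_1: rank ker ∂_1 − rank ∂_2 = (18 − 6) − 12 = 0, and ∂_2 has invariant factor 2 > 1, so H_1 ≅ Z_2.
  H_2: rank ker ∂_2 − rank ∂_3 = (12 − 12) − 0 = 0, and there is no ∂_3, so H_2 ≅ 0.

(K is a triangulation of the disjoint union of the real projective plane RP^2 and a set of 2 points.)

Hence the Betti numbers are b_0 = 3, b_1 = 0, b_2 = 0.

b_0 = 3, b_1 = 0, b_2 = 0.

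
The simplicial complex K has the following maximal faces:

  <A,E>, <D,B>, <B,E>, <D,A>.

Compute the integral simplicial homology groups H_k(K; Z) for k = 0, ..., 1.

H_0 ≅ Z,  H_1 ≅ Z.

Fix the vertex order A < B < D < E and write every simplex with vertices in increasing order. Then dim K = 1 and the simplices of K are:

  0-simplices (4): A, B, D, E
  1-simplices (4): AD, AE, BD, BE

so the chain groups are C_0 ≅ Z^4, C_1 ≅ Z^4.

∂_1: C_1 → C_0 is given by ∂[p,q] = [q] − [p].
As a 4×4 matrix over Z this has rank 3, with invariant factors (1,1,1).

Computing H_k = (kernel of ∂_k) / (image of ∂_{k+1}):

  H_0: rank C_0 − rank ∂_1 = 4 − 3 = 1, and the invariant factors of ∂_1 are all 1, so H_0 ≅ Z.
  H_1: rank ker ∂_1 − rank ∂_2 = (4 − 3) − 0 = 1, and there is no ∂_2, so H_1 ≅ Z.

(K is a triangulation of the circle S^1.)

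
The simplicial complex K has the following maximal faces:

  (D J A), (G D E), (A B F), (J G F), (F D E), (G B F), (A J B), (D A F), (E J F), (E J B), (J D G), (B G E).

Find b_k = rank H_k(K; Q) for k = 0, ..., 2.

b_0 = 1, b_1 = 0, b_2 = 0.

Fix the vertex order A < B < D < E < F < G < J and write every simplex with vertices in increasing order. Then dim K = 2 and the simplices of K are:

  0-simplices (7): A, B, D, E, F, G, J
  1-simplices (18): AB, AD, AF, AJ, BE, BF, BG, BJ, DE, DF, DG, DJ, EF, EG, EJ, FG, FJ, GJ
  2-simplices (12): ABF, ABJ, ADF, ADJ, BEG, BEJ, BFG, DEF, DEG, DGJ, EFJ, FGJ

Hence C_0 ≅ Z^7, C_1 ≅ Z^18, C_2 ≅ Z^12.

Boundary ∂_1: C_1 → C_0 is given by ∂[p,q] = [q] − [p]. For instance
  ∂BF = F − B.
This gives a 7×18 integer matrix of rank 6; reducing to Smith normal form yields diagonal entries (1,1,1,1,1,1).

Boundary ∂_2: C_2 → C_1 acts by ∂[p,q,r] = [q,r] − [p,r] + [p,q]. For instance
  ∂BEJ = EJ − BJ + BE,
  ∂BFG = FG − BG + BF.
The 18×12 boundary matrix has rank 12 and Smith normal form diag(1,1,1,1,1,1,1,1,1,1,1,2).

From H_k ≅ ker(∂_k) / im(∂_{k+1}) we obtain:

  H_0: rank C_0 − rank ∂_1 = 7 − 6 = 1, and the invariant factors of ∂_1 are all 1, so H_0 ≅ Z.
  H_1: rank ker ∂_1 − rank ∂_2 = (18 − 6) − 12 = 0, and ∂_2 has invariant factor 2 > 1, so H_1 ≅ Z_2.
  H_2: rank ker ∂_2 − rank ∂_3 = (12 − 12) − 0 = 0, and there is no ∂_3, so H_2 ≅ 0.

As a check, the Euler characteristic is 7 − 18 + 12 = 1, which agrees with 1 − 0 + 0 = 1.
(K is a triangulation of the real projective plane RP^2.)

Hence the Betti numbers are b_0 = 1, b_1 = 0, b_2 = 0.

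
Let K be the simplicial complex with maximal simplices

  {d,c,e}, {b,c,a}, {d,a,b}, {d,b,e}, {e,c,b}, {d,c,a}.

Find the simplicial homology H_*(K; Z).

H_0 ≅ Z,  H_1 = 0,  H_2 ≅ Z.

We work with the vertex ordering a < b < c < d < e. The simplices of K, each written with vertices in increasing order, are:

  0-simplices (5): a, b, c, d, e
  1-simplices (9): ab, ac, ad, bc, bd, be, cd, ce, de
  2-simplices (6): abc, abd, acd, bce, bde, cde

Hence C_0 ≅ Z^5, C_1 ≅ Z^9, C_2 ≅ Z^6.

Boundary ∂_1: C_1 → C_0 maps an edge to its endpoints' difference, ∂[p,q] = q − p.
This gives a 5×9 integer matrix of rank 4; reducing to Smith normal form yields diagonal entries (1,1,1,1).

The boundary map ∂_2: C_2 → C_1 acts by ∂[p,q,r] = [q,r] − [p,r] + [p,q]. For instance
  ∂bde = de − be + bd,
  ∂acd = cd − ad + ac.
As a 9×6 matrix over Z this has rank 5, with invariant factors (1,1,1,1,1).

From H_k ≅ ker(∂_k) / im(∂_{k+1}) we obtain:

  H_0: rank C_0 − rank ∂_1 = 5 − 4 = 1, and the invariant factors of ∂_1 are all 1, so H_0 = Z.
  H_1: rank ker ∂_1 − rank ∂_2 = (9 − 4) − 5 = 0, and the invariant factors of ∂_2 are all 1, so H_1 = 0.
  H_2: rank ker ∂_2 − rank ∂_3 = (6 − 5) − 0 = 1, and there is no ∂_3, so H_2 = Z.

(K is a triangulation of the 2-sphere S^2.)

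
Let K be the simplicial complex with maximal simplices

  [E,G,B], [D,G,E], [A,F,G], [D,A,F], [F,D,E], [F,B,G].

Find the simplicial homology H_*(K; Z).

H_0 = Z,  H_1 = Z,  H_2 = 0.

Order the vertices as A < B < D < E < F < G. Listing each simplex with vertices in this order, K has dimension 2 with simplices:

  0-simplices (6): A, B, D, E, F, G
  1-simplices (12): AD, AF, AG, BE, BF, BG, DE, DF, DG, EF, EG, FG
  2-simplices (6): ADF, AFG, BEG, BFG, DEF, DEG

so the chain groups are C_0 ≅ Z^6, C_1 ≅ Z^12, C_2 ≅ Z^6.

The boundary map ∂_1: C_1 → C_0 sends each edge [p,q] (with p < q) to q − p. For instance
  ∂FG = G − F.
The 6×12 boundary matrix has rank 5 and Smith normal form diag(1,1,1,1,1).

The boundary map ∂_2: C_2 → C_1 maps a triangle to the signed sum of its edges. For instance
  ∂DEF = EF − DF + DE,
  ∂ADF = DF − AF + AD.
The resulting 12×6 matrix has rank 6, and its Smith normal form has invariant factors (1,1,1,1,1,1).

Reading off H_k = ker ∂_k / im ∂_{k+1}:

  H_0: rank C_0 − rank ∂_1 = 6 − 5 = 1, and the invariant factors of ∂_1 are all 1, so H_0 ≅ Z.
  H_1: rank ker ∂_1 − rank ∂_2 = (12 − 5) − 6 = 1, and the invariant factors of ∂_2 are all 1, so H_1 ≅ Z.
  H_2: rank ker ∂_2 − rank ∂_3 = (6 − 6) − 0 = 0, and there is no ∂_3, so H_2 ≅ 0.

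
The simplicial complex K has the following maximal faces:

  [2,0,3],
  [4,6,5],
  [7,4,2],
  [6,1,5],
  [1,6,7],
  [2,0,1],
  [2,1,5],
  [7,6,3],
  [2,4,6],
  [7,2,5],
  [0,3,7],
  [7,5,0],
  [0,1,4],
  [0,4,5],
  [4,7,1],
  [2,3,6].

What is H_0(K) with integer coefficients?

Take the total order 0 < 1 < 2 < 3 < 4 < 5 < 6 < 7 on the vertex set. Then K (dimension 2) consists of the simplices:

  0-simplices (8): [0], [1], [2], [3], [4], [5], [6], [7]
  1-simplices (24): (24 of them)
  2-simplices (16): [0,1,2], [0,1,4], [0,2,3], [0,3,7], [0,4,5], [0,5,7], [1,2,5], [1,4,7], [1,5,6], [1,6,7], [2,3,6], [2,4,6], [2,4,7], [2,5,7], [3,6,7], [4,5,6]

so the chain groups are C_0 ≅ Z^8, C_1 ≅ Z^24, C_2 ≅ Z^16.

Boundary ∂_1: C_1 → C_0 maps an edge to its endpoints' difference, ∂[p,q] = q − p. For instance
  ∂[0,3] = [3] − [0].
This gives a 8×24 integer matrix of rank 7; reducing to Smith normal form yields diagonal entries (1,1,1,1,1,1,1).

∂_2: C_2 → C_1 acts by ∂[p,q,r] = [q,r] − [p,r] + [p,q]. For instance
  ∂[1,4,7] = [4,7] − [1,7] + [1,4],
  ∂[1,2,5] = [2,5] − [1,5] + [1,2].
This gives a 24×16 integer matrix of rank 15; reducing to Smith normal form yields diagonal entries (1,1,1,1,1,1,1,1,1,1,1,1,1,1,1).

Computing H_k = (kernel of ∂_k) / (image of ∂_{k+1}):

  H_0: rank C_0 − rank ∂_1 = 8 − 7 = 1, and the invariant factors of ∂_1 are all 1, so H_0 = Z.

H_0 ≅ Z.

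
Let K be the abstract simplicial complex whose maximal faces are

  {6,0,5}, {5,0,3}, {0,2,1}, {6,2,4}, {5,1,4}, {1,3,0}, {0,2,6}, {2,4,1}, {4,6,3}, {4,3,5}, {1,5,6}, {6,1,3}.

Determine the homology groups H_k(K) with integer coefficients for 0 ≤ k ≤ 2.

Order the vertices as 0 < 1 < 2 < 3 < 4 < 5 < 6. Listing each simplex with vertices in this order, K has dimension 2 with simplices:

  0-simplices (7): [0], [1], [2], [3], [4], [5], [6]
  1-simplices (18): [0,1], [0,2], [0,3], [0,5], [0,6], [1,2], [1,3], [1,4], [1,5], [1,6], [2,4], [2,6], [3,4], [3,5], [3,6], [4,5], [4,6], [5,6]
  2-simplices (12): [0,1,2], [0,1,3], [0,2,6], [0,3,5], [0,5,6], [1,2,4], [1,3,6], [1,4,5], [1,5,6], [2,4,6], [3,4,5], [3,4,6]

Hence C_0 ≅ Z^7, C_1 ≅ Z^18, C_2 ≅ Z^12.

Boundary ∂_1: C_1 → C_0 maps an edge to its endpoints' difference, ∂[p,q] = q − p.
As a 7×18 matrix over Z this has rank 6, with invariant factors (1,1,1,1,1,1).

The boundary map ∂_2: C_2 → C_1 acts by ∂[p,q,r] = [q,r] − [p,r] + [p,q]. For instance
  ∂[2,4,6] = [4,6] − [2,6] + [2,4],
  ∂[0,3,5] = [3,5] − [0,5] + [0,3].
The resulting 18×12 matrix has rank 12, and its Smith normal form has invariant factors (1,1,1,1,1,1,1,1,1,1,1,2).

From H_k ≅ ker(∂_k) / im(∂_{k+1}) we obtain:

  H_0: rank C_0 − rank ∂_1 = 7 − 6 = 1, and the invariant factors of ∂_1 are all 1, so H_0 ≅ Z.
  H_1: rank ker ∂_1 − rank ∂_2 = (18 − 6) − 12 = 0, and ∂_2 has invariant factor 2 > 1, so H_1 ≅ Z/2.
  H_2: rank ker ∂_2 − rank ∂_3 = (12 − 12) − 0 = 0, and there is no ∂_3, so H_2 ≅ 0.

(K is a triangulation of the real projective plane RP^2.)

H_0 = Z,  H_1 = Z/2,  H_2 = 0.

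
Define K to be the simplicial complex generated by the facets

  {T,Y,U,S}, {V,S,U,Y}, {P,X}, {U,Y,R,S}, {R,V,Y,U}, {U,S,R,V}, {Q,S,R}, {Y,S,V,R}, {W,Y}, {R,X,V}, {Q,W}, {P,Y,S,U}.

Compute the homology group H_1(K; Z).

H_1 = Z^2.

K has 10 vertices, 23 edges, 18 triangles, 7 3-simplices.
rank ∂_1 = 9, rank ∂_2 = 12 ⇒ b_1 = 23 − 9 − 12 = 2; all invariant factors of ∂_2 are 1 so no torsion. So H_1 ≅ Z^2.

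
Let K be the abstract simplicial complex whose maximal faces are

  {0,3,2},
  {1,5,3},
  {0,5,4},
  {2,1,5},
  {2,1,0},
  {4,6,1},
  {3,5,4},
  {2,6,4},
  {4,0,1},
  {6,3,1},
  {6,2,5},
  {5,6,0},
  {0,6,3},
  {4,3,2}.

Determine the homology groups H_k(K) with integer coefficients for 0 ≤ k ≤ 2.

H_0 ≅ Z,  H_1 ≅ Z^2,  H_2 ≅ Z.

We work with the vertex ordering 0 < 1 < 2 < 3 < 4 < 5 < 6. The simplices of K, each written with vertices in increasing order, are:

  0-simplices (7): [0], [1], [2], [3], [4], [5], [6]
  1-simplices (21): [0,1], [0,2], [0,3], [0,4], [0,5], [0,6], [1,2], [1,3], [1,4], [1,5], [1,6], [2,3], [2,4], [2,5], [2,6], [3,4], [3,5], [3,6], [4,5], [4,6], [5,6]
  2-simplices (14): [0,1,2], [0,1,4], [0,2,3], [0,3,6], [0,4,5], [0,5,6], [1,2,5], [1,3,5], [1,3,6], [1,4,6], [2,3,4], [2,4,6], [2,5,6], [3,4,5]

so the chain groups are C_0 ≅ Z^7, C_1 ≅ Z^21, C_2 ≅ Z^14.

∂_1: C_1 → C_0 maps an edge to its endpoints' difference, ∂[p,q] = q − p. For instance
  ∂[3,6] = [6] − [3].
The 7×21 boundary matrix has rank 6 and Smith normal form diag(1,1,1,1,1,1).

The boundary map ∂_2: C_2 → C_1 sends each 2-simplex [p,q,r] to [q,r] − [p,r] + [p,q]. For instance
  ∂[1,2,5] = [2,5] − [1,5] + [1,2],
  ∂[2,3,4] = [3,4] − [2,4] + [2,3].
The resulting 21×14 matrix has rank 13, and its Smith normal form has invariant factors (1,1,1,1,1,1,1,1,1,1,1,1,1).

Now H_k = ker ∂_k / im ∂_{k+1}, so:

  H_0: rank C_0 − rank ∂_1 = 7 − 6 = 1, and the invariant factors of ∂_1 are all 1, so H_0 = Z.
  H_1: rank ker ∂_1 − rank ∂_2 = (21 − 6) − 13 = 2, and the invariant factors of ∂_2 are all 1, so H_1 = Z^2.
  H_2: rank ker ∂_2 − rank ∂_3 = (14 − 13) − 0 = 1, and there is no ∂_3, so H_2 = Z.

As a check, the Euler characteristic is 7 − 21 + 14 = 0, which agrees with 1 − 2 + 1 = 0.
(K is a triangulation of the torus T^2.)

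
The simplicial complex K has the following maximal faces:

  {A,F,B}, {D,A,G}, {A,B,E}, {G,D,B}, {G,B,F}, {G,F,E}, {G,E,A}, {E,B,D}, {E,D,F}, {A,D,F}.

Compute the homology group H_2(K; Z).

Take the total order A < B < D < E < F < G on the vertex set. Then K (dimension 2) consists of the simplices:

  0-simplices (6): A, B, D, E, F, G
  1-simplices (15): AB, AD, AE, AF, AG, BD, BE, BF, BG, DE, DF, DG, EF, EG, FG
  2-simplices (10): ABE, ABF, ADF, ADG, AEG, BDE, BDG, BFG, DEF, EFG

giving chain groups C_0 ≅ Z^6, C_1 ≅ Z^15, C_2 ≅ Z^10.

∂_1: C_1 → C_0 sends each edge [p,q] (with p < q) to q − p.
The resulting 6×15 matrix has rank 5, and its Smith normal form has invariant factors (1,1,1,1,1).

The boundary map ∂_2: C_2 → C_1 acts by ∂[p,q,r] = [q,r] − [p,r] + [p,q]. For instance
  ∂BDG = DG − BG + BD,
  ∂AEG = EG − AG + AE.
The 15×10 boundary matrix has rank 10 and Smith normal form diag(1,1,1,1,1,1,1,1,1,2).

From H_k ≅ ker(∂_k) / im(∂_{k+1}) we obtain:

  H_2: rank ker ∂_2 − rank ∂_3 = (10 − 10) − 0 = 0, and there is no ∂_3, so H_2 = 0.

H_2 = 0.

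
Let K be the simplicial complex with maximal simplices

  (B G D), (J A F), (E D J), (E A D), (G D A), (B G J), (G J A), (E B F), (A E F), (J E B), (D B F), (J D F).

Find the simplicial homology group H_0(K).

We work with the vertex ordering A < B < D < E < F < G < J. The simplices of K, each written with vertices in increasing order, are:

  0-simplices (7): A, B, D, E, F, G, J
  1-simplices (18): AD, AE, AF, AG, AJ, BD, BE, BF, BG, BJ, DE, DF, DG, DJ, EF, EJ, FJ, GJ
  2-simplices (12): ADE, ADG, AEF, AFJ, AGJ, BDF, BDG, BEF, BEJ, BGJ, DEJ, DFJ

giving chain groups C_0 ≅ Z^7, C_1 ≅ Z^18, C_2 ≅ Z^12.

Boundary ∂_1: C_1 → C_0 maps an edge to its endpoints' difference, ∂[p,q] = q − p. For instance
  ∂BG = G − B.
The 7×18 boundary matrix has rank 6 and Smith normal form diag(1,1,1,1,1,1).

The boundary map ∂_2: C_2 → C_1 sends each 2-simplex [p,q,r] to [q,r] − [p,r] + [p,q]. For instance
  ∂BEF = EF − BF + BE,
  ∂DFJ = FJ − DJ + DF.
As a 18×12 matrix over Z this has rank 12, with invariant factors (1,1,1,1,1,1,1,1,1,1,1,2).

Computing H_k = (kernel of ∂_k) / (image of ∂_{k+1}):

  H_0: rank C_0 − rank ∂_1 = 7 − 6 = 1, and the invariant factors of ∂_1 are all 1, so H_0 = Z.

H_0 ≅ Z.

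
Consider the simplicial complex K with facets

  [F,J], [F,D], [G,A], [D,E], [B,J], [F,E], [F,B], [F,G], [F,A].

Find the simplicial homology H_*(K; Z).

Take the total order A < B < D < E < F < G < J on the vertex set. Then K (dimension 1) consists of the simplices:

  0-simplices (7): A, B, D, E, F, G, J
  1-simplices (9): AF, AG, BF, BJ, DE, DF, EF, FG, FJ

giving chain groups C_0 ≅ Z^7, C_1 ≅ Z^9.

∂_1: C_1 → C_0 is given by ∂[p,q] = [q] − [p].
The 7×9 boundary matrix has rank 6 and Smith normal form diag(1,1,1,1,1,1).

Reading off H_k = ker ∂_k / im ∂_{k+1}:

  H_0: rank C_0 − rank ∂_1 = 7 − 6 = 1, and the invariant factors of ∂_1 are all 1, so H_0 ≅ Z.
  H_1: rank ker ∂_1 − rank ∂_2 = (9 − 6) − 0 = 3, and there is no ∂_2, so H_1 ≅ Z^3.

H_0 ≅ Z,  H_1 ≅ Z^3.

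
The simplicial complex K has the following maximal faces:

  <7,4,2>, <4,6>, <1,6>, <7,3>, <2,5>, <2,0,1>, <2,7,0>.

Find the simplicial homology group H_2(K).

Order the vertices as 0 < 1 < 2 < 3 < 4 < 5 < 6 < 7. Listing each simplex with vertices in this order, K has dimension 2 with simplices:

  0-simplices (8): [0], [1], [2], [3], [4], [5], [6], [7]
  1-simplices (11): [0,1], [0,2], [0,7], [1,2], [1,6], [2,4], [2,5], [2,7], [3,7], [4,6], [4,7]
  2-simplices (3): [0,1,2], [0,2,7], [2,4,7]

so the chain groups are C_0 ≅ Z^8, C_1 ≅ Z^11, C_2 ≅ Z^3.

∂_1: C_1 → C_0 maps an edge to its endpoints' difference, ∂[p,q] = q − p.
As a 8×11 matrix over Z this has rank 7, with invariant factors (1,1,1,1,1,1,1).

Boundary ∂_2: C_2 → C_1 acts by ∂[p,q,r] = [q,r] − [p,r] + [p,q]. For instance
  ∂[0,2,7] = [2,7] − [0,7] + [0,2],
  ∂[2,4,7] = [4,7] − [2,7] + [2,4].
The 11×3 boundary matrix has rank 3 and Smith normal form diag(1,1,1).

Reading off H_k = ker ∂_k / im ∂_{k+1}:

  H_2: rank ker ∂_2 − rank ∂_3 = (3 − 3) − 0 = 0, and there is no ∂_3, so H_2 = 0.

H_2 = 0.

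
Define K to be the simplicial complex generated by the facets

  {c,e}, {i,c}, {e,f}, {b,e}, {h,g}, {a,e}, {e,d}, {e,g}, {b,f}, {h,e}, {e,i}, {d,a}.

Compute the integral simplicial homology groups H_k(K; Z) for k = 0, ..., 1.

Take the total order a < b < c < d < e < f < g < h < i on the vertex set. Then K (dimension 1) consists of the simplices:

  0-simplices (9): a, b, c, d, e, f, g, h, i
  1-simplices (12): ad, ae, be, bf, ce, ci, de, ef, eg, eh, ei, gh

Hence C_0 ≅ Z^9, C_1 ≅ Z^12.

Boundary ∂_1: C_1 → C_0 is given by ∂[p,q] = [q] − [p]. For instance
  ∂ae = e − a.
This gives a 9×12 integer matrix of rank 8; reducing to Smith normal form yields diagonal entries (1,1,1,1,1,1,1,1).

Now H_k = ker ∂_k / im ∂_{k+1}, so:

  H_0: rank C_0 − rank ∂_1 = 9 − 8 = 1, and the invariant factors of ∂_1 are all 1, so H_0 = Z.
  H_1: rank ker ∂_1 − rank ∂_2 = (12 − 8) − 0 = 4, and there is no ∂_2, so H_1 = Z^4.

As a check, the Euler characteristic is 9 − 12 = -3, which agrees with 1 − 4 = -3.

H_0 ≅ Z,  H_1 ≅ Z^4.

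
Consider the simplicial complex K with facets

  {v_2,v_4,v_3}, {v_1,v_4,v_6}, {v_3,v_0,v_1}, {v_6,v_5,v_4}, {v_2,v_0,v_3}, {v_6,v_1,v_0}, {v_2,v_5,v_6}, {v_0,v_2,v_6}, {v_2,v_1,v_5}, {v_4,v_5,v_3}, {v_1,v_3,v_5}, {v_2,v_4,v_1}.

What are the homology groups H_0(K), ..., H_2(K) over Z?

H_0 ≅ Z,  H_1 ≅ Z/2,  H_2 = 0.

Take the total order v_0 < v_1 < v_2 < v_3 < v_4 < v_5 < v_6 on the vertex set. Then K (dimension 2) consists of the simplices:

  0-simplices (7): [v_0], [v_1], [v_2], [v_3], [v_4], [v_5], [v_6]
  1-simplices (18): (18 of them)
  2-simplices (12): (12 of them)

so the chain groups are C_0 ≅ Z^7, C_1 ≅ Z^18, C_2 ≅ Z^12.

∂_1: C_1 → C_0 sends each edge [p,q] (with p < q) to q − p.
The resulting 7×18 matrix has rank 6, and its Smith normal form has invariant factors (1,1,1,1,1,1).

Boundary ∂_2: C_2 → C_1 sends each 2-simplex [p,q,r] to [q,r] − [p,r] + [p,q]. For instance
  ∂[v_2,v_5,v_6] = [v_5,v_6] − [v_2,v_6] + [v_2,v_5],
  ∂[v_1,v_2,v_4] = [v_2,v_4] − [v_1,v_4] + [v_1,v_2].
As a 18×12 matrix over Z this has rank 12, with invariant factors (1,1,1,1,1,1,1,1,1,1,1,2).

Computing H_k = (kernel of ∂_k) / (image of ∂_{k+1}):

  H_0: rank C_0 − rank ∂_1 = 7 − 6 = 1, and the invariant factors of ∂_1 are all 1, so H_0 ≅ Z.
  H_1: rank ker ∂_1 − rank ∂_2 = (18 − 6) − 12 = 0, and ∂_2 has invariant factor 2 > 1, so H_1 ≅ Z/2.
  H_2: rank ker ∂_2 − rank ∂_3 = (12 − 12) − 0 = 0, and there is no ∂_3, so H_2 ≅ 0.

As a check, the Euler characteristic is 7 − 18 + 12 = 1, which agrees with 1 − 0 + 0 = 1.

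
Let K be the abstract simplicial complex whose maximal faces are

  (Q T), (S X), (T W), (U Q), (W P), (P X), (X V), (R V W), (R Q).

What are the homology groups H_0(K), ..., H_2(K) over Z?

K has 9 vertices, 11 edges, 1 triangle.
rank ∂_0 = 0, rank ∂_1 = 8 ⇒ b_0 = 9 − 0 − 8 = 1; all invariant factors of ∂_1 are 1 so no torsion. So H_0 = Z.
rank ∂_1 = 8, rank ∂_2 = 1 ⇒ b_1 = 11 − 8 − 1 = 2; all invariant factors of ∂_2 are 1 so no torsion. So H_1 = Z^2.
rank ∂_2 = 1, rank ∂_3 = 0 ⇒ b_2 = 1 − 1 − 0 = 0. So H_2 = 0.

H_0 ≅ Z,  H_1 ≅ Z^2,  H_2 = 0.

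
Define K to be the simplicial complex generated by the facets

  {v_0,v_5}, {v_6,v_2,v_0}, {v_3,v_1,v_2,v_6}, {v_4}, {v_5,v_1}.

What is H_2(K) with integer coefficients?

H_2 = 0.

Take the total order v_0 < v_1 < v_2 < v_3 < v_4 < v_5 < v_6 on the vertex set. Then K (dimension 3) consists of the simplices:

  0-simplices (7): [v_0], [v_1], [v_2], [v_3], [v_4], [v_5], [v_6]
  1-simplices (10): [v_0,v_2], [v_0,v_5], [v_0,v_6], [v_1,v_2], [v_1,v_3], [v_1,v_5], [v_1,v_6], [v_2,v_3], [v_2,v_6], [v_3,v_6]
  2-simplices (5): [v_0,v_2,v_6], [v_1,v_2,v_3], [v_1,v_2,v_6], [v_1,v_3,v_6], [v_2,v_3,v_6]
  3-simplices (1): [v_1,v_2,v_3,v_6]

so the chain groups are C_0 ≅ Z^7, C_1 ≅ Z^10, C_2 ≅ Z^5, C_3 ≅ Z^1.

∂_1: C_1 → C_0 maps an edge to its endpoints' difference, ∂[p,q] = q − p. For instance
  ∂[v_0,v_2] = [v_2] − [v_0].
As a 7×10 matrix over Z this has rank 5, with invariant factors (1,1,1,1,1).

Boundary ∂_2: C_2 → C_1 acts by ∂[p,q,r] = [q,r] − [p,r] + [p,q]. For instance
  ∂[v_0,v_2,v_6] = [v_2,v_6] − [v_0,v_6] + [v_0,v_2],
  ∂[v_1,v_3,v_6] = [v_3,v_6] − [v_1,v_6] + [v_1,v_3].
As a 10×5 matrix over Z this has rank 4, with invariant factors (1,1,1,1).

Boundary ∂_3: C_3 → C_2 sends each 3-simplex σ to the alternating sum Σ_i (−1)^i (σ with its i-th vertex removed). For instance
  ∂[v_1,v_2,v_3,v_6] = [v_2,v_3,v_6] − [v_1,v_3,v_6] + [v_1,v_2,v_6] − [v_1,v_2,v_3].
As a 5×1 matrix over Z this has rank 1, with invariant factors (1).

Now H_k = ker ∂_k / im ∂_{k+1}, so:

  H_2: rank ker ∂_2 − rank ∂_3 = (5 − 4) − 1 = 0, and the invariant factors of ∂_3 are all 1, so H_2 ≅ 0.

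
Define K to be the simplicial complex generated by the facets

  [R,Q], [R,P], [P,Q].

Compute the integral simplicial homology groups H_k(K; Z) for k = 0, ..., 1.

We work with the vertex ordering P < Q < R. The simplices of K, each written with vertices in increasing order, are:

  0-simplices (3): P, Q, R
  1-simplices (3): PQ, PR, QR

giving chain groups C_0 ≅ Z^3, C_1 ≅ Z^3.

Boundary ∂_1: C_1 → C_0 maps an edge to its endpoints' difference, ∂[p,q] = q − p.
The resulting 3×3 matrix has rank 2, and its Smith normal form has invariant factors (1,1).

Now H_k = ker ∂_k / im ∂_{k+1}, so:

  H_0: rank C_0 − rank ∂_1 = 3 − 2 = 1, and the invariant factors of ∂_1 are all 1, so H_0 ≅ Z.
  H_1: rank ker ∂_1 − rank ∂_2 = (3 − 2) − 0 = 1, and there is no ∂_2, so H_1 ≅ Z.

H_0 = Z,  H_1 = Z.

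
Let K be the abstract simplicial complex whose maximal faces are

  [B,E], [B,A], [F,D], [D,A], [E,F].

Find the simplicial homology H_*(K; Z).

H_0 ≅ Z,  H_1 ≅ Z.

Take the total order A < B < D < E < F on the vertex set. Then K (dimension 1) consists of the simplices:

  0-simplices (5): A, B, D, E, F
  1-simplices (5): AB, AD, BE, DF, EF

giving chain groups C_0 ≅ Z^5, C_1 ≅ Z^5.

Boundary ∂_1: C_1 → C_0 maps an edge to its endpoints' difference, ∂[p,q] = q − p. For instance
  ∂EF = F − E.
The resulting 5×5 matrix has rank 4, and its Smith normal form has invariant factors (1,1,1,1).

From H_k ≅ ker(∂_k) / im(∂_{k+1}) we obtain:

  H_0: rank C_0 − rank ∂_1 = 5 − 4 = 1, and the invariant factors of ∂_1 are all 1, so H_0 ≅ Z.
  H_1: rank ker ∂_1 − rank ∂_2 = (5 − 4) − 0 = 1, and there is no ∂_2, so H_1 ≅ Z.

As a check, the Euler characteristic is 5 − 5 = 0, which agrees with 1 − 1 = 0.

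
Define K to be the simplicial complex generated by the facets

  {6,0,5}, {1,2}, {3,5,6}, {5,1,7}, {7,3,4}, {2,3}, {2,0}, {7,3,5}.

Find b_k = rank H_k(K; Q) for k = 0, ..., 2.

Take the total order 0 < 1 < 2 < 3 < 4 < 5 < 6 < 7 on the vertex set. Then K (dimension 2) consists of the simplices:

  0-simplices (8): [0], [1], [2], [3], [4], [5], [6], [7]
  1-simplices (14): [0,2], [0,5], [0,6], [1,2], [1,5], [1,7], [2,3], [3,4], [3,5], [3,6], [3,7], [4,7], [5,6], [5,7]
  2-simplices (5): [0,5,6], [1,5,7], [3,4,7], [3,5,6], [3,5,7]

so the chain groups are C_0 ≅ Z^8, C_1 ≅ Z^14, C_2 ≅ Z^5.

Boundary ∂_1: C_1 → C_0 sends each edge [p,q] (with p < q) to q − p. For instance
  ∂[4,7] = [7] − [4].
The 8×14 boundary matrix has rank 7 and Smith normal form diag(1,1,1,1,1,1,1).

∂_2: C_2 → C_1 maps a triangle to the signed sum of its edges. For instance
  ∂[3,5,6] = [5,6] − [3,6] + [3,5],
  ∂[1,5,7] = [5,7] − [1,7] + [1,5].
As a 14×5 matrix over Z this has rank 5, with invariant factors (1,1,1,1,1).

Now H_k = ker ∂_k / im ∂_{k+1}, so:

  H_0: rank C_0 − rank ∂_1 = 8 − 7 = 1, and the invariant factors of ∂_1 are all 1, so H_0 = Z.
  H_1: rank ker ∂_1 − rank ∂_2 = (14 − 7) − 5 = 2, and the invariant factors of ∂_2 are all 1, so H_1 = Z^2.
  H_2: rank ker ∂_2 − rank ∂_3 = (5 − 5) − 0 = 0, and there is no ∂_3, so H_2 = 0.

As a check, the Euler characteristic is 8 − 14 + 5 = -1, which agrees with 1 − 2 + 0 = -1.

Hence the Betti numbers are b_0 = 1, b_1 = 2, b_2 = 0.

b_0 = 1, b_1 = 2, b_2 = 0.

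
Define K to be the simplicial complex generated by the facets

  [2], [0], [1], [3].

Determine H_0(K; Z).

H_0 = Z^4.

Order the vertices as 0 < 1 < 2 < 3. Listing each simplex with vertices in this order, K has dimension 0 with simplices:

  0-simplices (4): [0], [1], [2], [3]

Hence C_0 ≅ Z^4.

From H_k ≅ ker(∂_k) / im(∂_{k+1}) we obtain:

  H_0: rank C_0 − rank ∂_1 = 4 − 0 = 4, and there is no ∂_1, so H_0 ≅ Z^4.

(K is a triangulation of a set of 4 points.)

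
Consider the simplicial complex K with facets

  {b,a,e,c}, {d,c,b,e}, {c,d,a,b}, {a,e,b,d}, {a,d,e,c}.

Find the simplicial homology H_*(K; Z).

H_0 = Z,  H_1 = 0,  H_2 = 0,  H_3 = Z.

Fix the vertex order a < b < c < d < e and write every simplex with vertices in increasing order. Then dim K = 3 and the simplices of K are:

  0-simplices (5): a, b, c, d, e
  1-simplices (10): ab, ac, ad, ae, bc, bd, be, cd, ce, de
  2-simplices (10): abc, abd, abe, acd, ace, ade, bcd, bce, bde, cde
  3-simplices (5): abcd, abce, abde, acde, bcde

so the chain groups are C_0 ≅ Z^5, C_1 ≅ Z^10, C_2 ≅ Z^10, C_3 ≅ Z^5.

Boundary ∂_1: C_1 → C_0 sends each edge [p,q] (with p < q) to q − p. For instance
  ∂be = e − b.
This gives a 5×10 integer matrix of rank 4; reducing to Smith normal form yields diagonal entries (1,1,1,1).

Boundary ∂_2: C_2 → C_1 maps a triangle to the signed sum of its edges. For instance
  ∂cde = de − ce + cd,
  ∂ace = ce − ae + ac.
The resulting 10×10 matrix has rank 6, and its Smith normal form has invariant factors (1,1,1,1,1,1).

Boundary ∂_3: C_3 → C_2 sends each 3-simplex σ to the alternating sum Σ_i (−1)^i (σ with its i-th vertex removed). For instance
  ∂bcde = cde − bde + bce − bcd,
  ∂acde = cde − ade + ace − acd.
This gives a 10×5 integer matrix of rank 4; reducing to Smith normal form yields diagonal entries (1,1,1,1).

Computing H_k = (kernel of ∂_k) / (image of ∂_{k+1}):

  H_0: rank C_0 − rank ∂_1 = 5 − 4 = 1, and the invariant factors of ∂_1 are all 1, so H_0 = Z.
  H_1: rank ker ∂_1 − rank ∂_2 = (10 − 4) − 6 = 0, and the invariant factors of ∂_2 are all 1, so H_1 = 0.
  H_2: rank ker ∂_2 − rank ∂_3 = (10 − 6) − 4 = 0, and the invariant factors of ∂_3 are all 1, so H_2 = 0.
  H_3: rank ker ∂_3 − rank ∂_4 = (5 − 4) − 0 = 1, and there is no ∂_4, so H_3 = Z.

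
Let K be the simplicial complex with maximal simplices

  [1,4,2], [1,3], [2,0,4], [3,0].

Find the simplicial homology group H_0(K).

H_0 = Z.

Take the total order 0 < 1 < 2 < 3 < 4 on the vertex set. Then K (dimension 2) consists of the simplices:

  0-simplices (5): [0], [1], [2], [3], [4]
  1-simplices (7): [0,2], [0,3], [0,4], [1,2], [1,3], [1,4], [2,4]
  2-simplices (2): [0,2,4], [1,2,4]

Hence C_0 ≅ Z^5, C_1 ≅ Z^7, C_2 ≅ Z^2.

The boundary map ∂_1: C_1 → C_0 sends each edge [p,q] (with p < q) to q − p.
The 5×7 boundary matrix has rank 4 and Smith normal form diag(1,1,1,1).

The boundary map ∂_2: C_2 → C_1 maps a triangle to the signed sum of its edges. For instance
  ∂[0,2,4] = [2,4] − [0,4] + [0,2],
  ∂[1,2,4] = [2,4] − [1,4] + [1,2].
The resulting 7×2 matrix has rank 2, and its Smith normal form has invariant factors (1,1).

From H_k ≅ ker(∂_k) / im(∂_{k+1}) we obtain:

  H_0: rank C_0 − rank ∂_1 = 5 − 4 = 1, and the invariant factors of ∂_1 are all 1, so H_0 ≅ Z.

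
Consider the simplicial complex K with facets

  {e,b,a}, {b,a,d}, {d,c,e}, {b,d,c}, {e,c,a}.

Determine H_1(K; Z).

We work with the vertex ordering a < b < c < d < e. The simplices of K, each written with vertices in increasing order, are:

  0-simplices (5): a, b, c, d, e
  1-simplices (10): ab, ac, ad, ae, bc, bd, be, cd, ce, de
  2-simplices (5): abd, abe, ace, bcd, cde

so the chain groups are C_0 ≅ Z^5, C_1 ≅ Z^10, C_2 ≅ Z^5.

Boundary ∂_1: C_1 → C_0 is given by ∂[p,q] = [q] − [p]. For instance
  ∂bd = d − b.
This gives a 5×10 integer matrix of rank 4; reducing to Smith normal form yields diagonal entries (1,1,1,1).

∂_2: C_2 → C_1 maps a triangle to the signed sum of its edges. For instance
  ∂bcd = cd − bd + bc,
  ∂abe = be − ae + ab.
This gives a 10×5 integer matrix of rank 5; reducing to Smith normal form yields diagonal entries (1,1,1,1,1).

From H_k ≅ ker(∂_k) / im(∂_{k+1}) we obtain:

  H_1: rank ker ∂_1 − rank ∂_2 = (10 − 4) − 5 = 1, and the invariant factors of ∂_2 are all 1, so H_1 ≅ Z.

H_1 ≅ Z.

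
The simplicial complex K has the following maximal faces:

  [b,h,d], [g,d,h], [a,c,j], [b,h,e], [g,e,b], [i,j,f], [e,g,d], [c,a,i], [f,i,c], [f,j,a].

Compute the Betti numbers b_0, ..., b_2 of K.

b_0 = 2, b_1 = 2, b_2 = 0.

K has 10 vertices, 20 edges, 10 triangles.
rank ∂_0 = 0, rank ∂_1 = 8 ⇒ b_0 = 10 − 0 − 8 = 2; all invariant factors of ∂_1 are 1 so no torsion. So H_0 ≅ Z^2.
rank ∂_1 = 8, rank ∂_2 = 10 ⇒ b_1 = 20 − 8 − 10 = 2; all invariant factors of ∂_2 are 1 so no torsion. So H_1 ≅ Z^2.
rank ∂_2 = 10, rank ∂_3 = 0 ⇒ b_2 = 10 − 10 − 0 = 0. So H_2 ≅ 0.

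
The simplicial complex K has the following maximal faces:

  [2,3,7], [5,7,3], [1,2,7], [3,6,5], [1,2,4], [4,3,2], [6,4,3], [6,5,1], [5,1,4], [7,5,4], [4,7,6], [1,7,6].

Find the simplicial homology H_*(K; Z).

H_0 = Z,  H_1 = Z/2Z,  H_2 = 0.

K has 7 vertices, 18 edges, 12 triangles.
rank ∂_0 = 0, rank ∂_1 = 6 ⇒ b_0 = 7 − 0 − 6 = 1; all invariant factors of ∂_1 are 1 so no torsion. So H_0 ≅ Z.
rank ∂_1 = 6, rank ∂_2 = 12 ⇒ b_1 = 18 − 6 − 12 = 0; ∂_2 has invariant factor(s) [2] giving torsion. So H_1 ≅ Z/2Z.
rank ∂_2 = 12, rank ∂_3 = 0 ⇒ b_2 = 12 − 12 − 0 = 0. So H_2 ≅ 0.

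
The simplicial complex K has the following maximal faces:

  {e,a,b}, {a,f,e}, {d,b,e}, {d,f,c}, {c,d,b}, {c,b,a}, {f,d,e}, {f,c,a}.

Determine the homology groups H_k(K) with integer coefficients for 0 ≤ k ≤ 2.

H_0 ≅ Z,  H_1 = 0,  H_2 ≅ Z.

We work with the vertex ordering a < b < c < d < e < f. The simplices of K, each written with vertices in increasing order, are:

  0-simplices (6): a, b, c, d, e, f
  1-simplices (12): ab, ac, ae, af, bc, bd, be, cd, cf, de, df, ef
  2-simplices (8): abc, abe, acf, aef, bcd, bde, cdf, def

Hence C_0 ≅ Z^6, C_1 ≅ Z^12, C_2 ≅ Z^8.

The boundary map ∂_1: C_1 → C_0 is given by ∂[p,q] = [q] − [p].
This gives a 6×12 integer matrix of rank 5; reducing to Smith normal form yields diagonal entries (1,1,1,1,1).

The boundary map ∂_2: C_2 → C_1 acts by ∂[p,q,r] = [q,r] − [p,r] + [p,q]. For instance
  ∂bde = de − be + bd,
  ∂aef = ef − af + ae.
The 12×8 boundary matrix has rank 7 and Smith normal form diag(1,1,1,1,1,1,1).

Computing H_k = (kernel of ∂_k) / (image of ∂_{k+1}):

  H_0: rank C_0 − rank ∂_1 = 6 − 5 = 1, and the invariant factors of ∂_1 are all 1, so H_0 ≅ Z.
  H_1: rank ker ∂_1 − rank ∂_2 = (12 − 5) − 7 = 0, and the invariant factors of ∂_2 are all 1, so H_1 ≅ 0.
  H_2: rank ker ∂_2 − rank ∂_3 = (8 − 7) − 0 = 1, and there is no ∂_3, so H_2 ≅ Z.

As a check, the Euler characteristic is 6 − 12 + 8 = 2, which agrees with 1 − 0 + 1 = 2.
(K is a triangulation of the 2-sphere S^2.)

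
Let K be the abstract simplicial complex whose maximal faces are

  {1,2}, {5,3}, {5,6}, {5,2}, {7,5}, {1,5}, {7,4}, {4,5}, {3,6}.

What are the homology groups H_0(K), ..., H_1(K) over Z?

We work with the vertex ordering 1 < 2 < 3 < 4 < 5 < 6 < 7. The simplices of K, each written with vertices in increasing order, are:

  0-simplices (7): [1], [2], [3], [4], [5], [6], [7]
  1-simplices (9): [1,2], [1,5], [2,5], [3,5], [3,6], [4,5], [4,7], [5,6], [5,7]

so the chain groups are C_0 ≅ Z^7, C_1 ≅ Z^9.

∂_1: C_1 → C_0 sends each edge [p,q] (with p < q) to q − p. For instance
  ∂[3,6] = [6] − [3].
This gives a 7×9 integer matrix of rank 6; reducing to Smith normal form yields diagonal entries (1,1,1,1,1,1).

Now H_k = ker ∂_k / im ∂_{k+1}, so:

  H_0: rank C_0 − rank ∂_1 = 7 − 6 = 1, and the invariant factors of ∂_1 are all 1, so H_0 = Z.
  H_1: rank ker ∂_1 − rank ∂_2 = (9 − 6) − 0 = 3, and there is no ∂_2, so H_1 = Z^3.

H_0 ≅ Z,  H_1 ≅ Z^3.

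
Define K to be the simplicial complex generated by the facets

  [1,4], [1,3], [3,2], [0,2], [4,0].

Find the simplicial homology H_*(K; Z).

Order the vertices as 0 < 1 < 2 < 3 < 4. Listing each simplex with vertices in this order, K has dimension 1 with simplices:

  0-simplices (5): [0], [1], [2], [3], [4]
  1-simplices (5): [0,2], [0,4], [1,3], [1,4], [2,3]

so the chain groups are C_0 ≅ Z^5, C_1 ≅ Z^5.

∂_1: C_1 → C_0 is given by ∂[p,q] = [q] − [p]. For instance
  ∂[1,4] = [4] − [1].
The resulting 5×5 matrix has rank 4, and its Smith normal form has invariant factors (1,1,1,1).

Computing H_k = (kernel of ∂_k) / (image of ∂_{k+1}):

  H_0: rank C_0 − rank ∂_1 = 5 − 4 = 1, and the invariant factors of ∂_1 are all 1, so H_0 ≅ Z.
  H_1: rank ker ∂_1 − rank ∂_2 = (5 − 4) − 0 = 1, and there is no ∂_2, so H_1 ≅ Z.

As a check, the Euler characteristic is 5 − 5 = 0, which agrees with 1 − 1 = 0.

H_0 = Z,  H_1 = Z.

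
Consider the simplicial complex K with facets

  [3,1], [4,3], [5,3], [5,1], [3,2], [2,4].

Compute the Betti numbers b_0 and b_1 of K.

b_0 = 1, b_1 = 2.

Order the vertices as 1 < 2 < 3 < 4 < 5. Listing each simplex with vertices in this order, K has dimension 1 with simplices:

  0-simplices (5): [1], [2], [3], [4], [5]
  1-simplices (6): [1,3], [1,5], [2,3], [2,4], [3,4], [3,5]

giving chain groups C_0 ≅ Z^5, C_1 ≅ Z^6.

Boundary ∂_1: C_1 → C_0 sends each edge [p,q] (with p < q) to q − p. For instance
  ∂[1,3] = [3] − [1].
The 5×6 boundary matrix has rank 4 and Smith normal form diag(1,1,1,1).

Computing H_k = (kernel of ∂_k) / (image of ∂_{k+1}):

  H_0: rank C_0 − rank ∂_1 = 5 − 4 = 1, and the invariant factors of ∂_1 are all 1, so H_0 = Z.
  H_1: rank ker ∂_1 − rank ∂_2 = (6 − 4) − 0 = 2, and there is no ∂_2, so H_1 = Z^2.

Hence the Betti numbers are b_0 = 1, b_1 = 2.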